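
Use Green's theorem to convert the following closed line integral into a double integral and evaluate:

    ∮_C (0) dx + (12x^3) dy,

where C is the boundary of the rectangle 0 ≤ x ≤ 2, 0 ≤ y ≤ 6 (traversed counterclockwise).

Green's theorem converts the closed line integral into a double integral over the enclosed region D:

    ∮_C P dx + Q dy = ∬_D (∂Q/∂x - ∂P/∂y) dA.

Here P = 0, Q = 12x^3, so

    ∂Q/∂x = 36x^2,    ∂P/∂y = 0,
    ∂Q/∂x - ∂P/∂y = 36x^2.

D is the region 0 ≤ x ≤ 2, 0 ≤ y ≤ 6. Evaluating the double integral:

    ∬_D (36x^2) dA = ∫_0^{2} ∫_0^{6} (36x^2) dy dx.

Inner (y from 0 to 6): 216x^2.
Outer (x from 0 to 2): 576.

Therefore ∮_C P dx + Q dy = 576.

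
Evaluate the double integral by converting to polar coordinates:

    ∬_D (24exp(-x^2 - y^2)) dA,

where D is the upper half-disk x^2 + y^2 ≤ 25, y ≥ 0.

The region D is 0 ≤ r ≤ 5, 0 ≤ θ ≤ π in polar coordinates, where x = r cos(θ), y = r sin(θ), and dA = r dr dθ.

Under the substitution, the integrand becomes 24exp(-r^2), so

    ∬_D (24exp(-x^2 - y^2)) dA = ∫_{0}^{π} ∫_{0}^{5} (24exp(-r^2)) · r dr dθ.

Inner integral (in r): ∫_{0}^{5} (24exp(-r^2)) · r dr = 12 - 12exp(-25).

Outer integral (in θ): ∫_{0}^{π} (12 - 12exp(-25)) dθ = -12π exp(-25) + 12π.

Therefore ∬_D (24exp(-x^2 - y^2)) dA = -12π exp(-25) + 12π.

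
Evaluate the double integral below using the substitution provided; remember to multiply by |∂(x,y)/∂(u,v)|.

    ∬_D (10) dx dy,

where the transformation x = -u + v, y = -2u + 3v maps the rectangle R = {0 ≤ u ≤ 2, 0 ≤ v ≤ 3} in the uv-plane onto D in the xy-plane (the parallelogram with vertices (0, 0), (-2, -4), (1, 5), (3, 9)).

Compute the Jacobian determinant of (x, y) with respect to (u, v):

    ∂(x,y)/∂(u,v) = | -1  1 | = (-1)(3) - (1)(-2) = -1.
                   | -2  3 |

Its absolute value is |J| = 1 (the area scaling factor).

Substituting x = -u + v, y = -2u + 3v into the integrand,

    10 → 10,

so the integral becomes

    ∬_R (10) · |J| du dv = ∫_0^2 ∫_0^3 (10) dv du.

Inner (v): 30.
Outer (u): 60.

Therefore ∬_D (10) dx dy = 60.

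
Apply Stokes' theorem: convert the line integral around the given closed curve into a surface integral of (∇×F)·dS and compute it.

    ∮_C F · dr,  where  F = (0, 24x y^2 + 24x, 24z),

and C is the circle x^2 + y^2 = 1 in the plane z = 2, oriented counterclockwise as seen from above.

Let S be the flat disk x^2 + y^2 ≤ 1 in the plane z = 2, with upward unit normal n̂ = ẑ. By Stokes' theorem,

    ∮_C F · dr = ∬_S (∇ × F) · n̂ dS = ∬_D (curl F)_z dA,

where D is the disk x^2 + y^2 ≤ 1.

Compute the curl of F = (0, 24x y^2 + 24x, 24z):
    (∇ × F)_x = ∂F_z/∂y - ∂F_y/∂z = 0,
    (∇ × F)_y = ∂F_x/∂z - ∂F_z/∂x = 0,
    (∇ × F)_z = ∂F_y/∂x - ∂F_x/∂y = 24y^2 + 24.

On z = 2, (curl F)_z = 24y^2 + 24.

Convert to polar (x = r cos θ, y = r sin θ, dA = r dr dθ); the integrand becomes 24r^2sin(θ)^2 + 24, so

    ∬_D (curl F)_z dA = ∫_0^{2π} ∫_0^{1} (24r^2sin(θ)^2 + 24) · r dr dθ.

Inner (r from 0 to 1): 6sin(θ)^2 + 12.
Outer (θ from 0 to 2π): 30π.

Therefore ∮_C F · dr = 30π.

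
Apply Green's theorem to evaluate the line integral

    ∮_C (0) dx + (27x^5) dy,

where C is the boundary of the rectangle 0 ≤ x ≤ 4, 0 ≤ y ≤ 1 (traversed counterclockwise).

Green's theorem converts the closed line integral into a double integral over the enclosed region D:

    ∮_C P dx + Q dy = ∬_D (∂Q/∂x - ∂P/∂y) dA.

Here P = 0, Q = 27x^5, so

    ∂Q/∂x = 135x^4,    ∂P/∂y = 0,
    ∂Q/∂x - ∂P/∂y = 135x^4.

D is the region 0 ≤ x ≤ 4, 0 ≤ y ≤ 1. Evaluating the double integral:

    ∬_D (135x^4) dA = ∫_0^{4} ∫_0^{1} (135x^4) dy dx.

Inner (y from 0 to 1): 135x^4.
Outer (x from 0 to 4): 27648.

Therefore ∮_C P dx + Q dy = 27648.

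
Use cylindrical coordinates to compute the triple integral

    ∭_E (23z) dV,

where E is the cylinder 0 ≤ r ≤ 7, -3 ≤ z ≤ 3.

In cylindrical coordinates, x = r cos(θ), y = r sin(θ), z = z, and dV = r dr dθ dz.

The integrand becomes 23z, so

    ∭_E (23z) dV = ∫_{0}^{2π} ∫_{0}^{7} ∫_{-3}^{3} (23z) · r dz dr dθ.

Inner (z): 0.
Middle (r from 0 to 7): 0.
Outer (θ): 0.

Therefore the triple integral equals 0.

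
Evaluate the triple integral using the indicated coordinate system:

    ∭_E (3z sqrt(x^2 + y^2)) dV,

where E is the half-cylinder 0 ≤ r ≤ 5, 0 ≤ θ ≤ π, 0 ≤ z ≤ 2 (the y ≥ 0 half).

In cylindrical coordinates, x = r cos(θ), y = r sin(θ), z = z, and dV = r dr dθ dz.

The integrand becomes 3r z, so

    ∭_E (3z sqrt(x^2 + y^2)) dV = ∫_{0}^{π} ∫_{0}^{5} ∫_{0}^{2} (3r z) · r dz dr dθ.

Inner (z): 6r^2.
Middle (r from 0 to 5): 250.
Outer (θ): 250π.

Therefore the triple integral equals 250π.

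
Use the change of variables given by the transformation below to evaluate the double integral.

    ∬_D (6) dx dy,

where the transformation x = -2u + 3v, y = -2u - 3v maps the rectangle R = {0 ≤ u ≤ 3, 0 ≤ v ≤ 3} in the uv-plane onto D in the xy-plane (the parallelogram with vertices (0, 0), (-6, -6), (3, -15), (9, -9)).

Compute the Jacobian determinant of (x, y) with respect to (u, v):

    ∂(x,y)/∂(u,v) = | -2  3 | = (-2)(-3) - (3)(-2) = 12.
                   | -2  -3 |

Its absolute value is |J| = 12 (the area scaling factor).

Substituting x = -2u + 3v, y = -2u - 3v into the integrand,

    6 → 6,

so the integral becomes

    ∬_R (6) · |J| du dv = ∫_0^3 ∫_0^3 (72) dv du.

Inner (v): 216.
Outer (u): 648.

Therefore ∬_D (6) dx dy = 648.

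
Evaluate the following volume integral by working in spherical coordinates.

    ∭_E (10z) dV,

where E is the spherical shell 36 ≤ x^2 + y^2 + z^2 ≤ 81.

In spherical coordinates, x = ρ sin(φ) cos(θ), y = ρ sin(φ) sin(θ), z = ρ cos(φ), and dV = ρ^2 sin(φ) dρ dφ dθ.

The integrand becomes 10ρ cos(φ), so

    ∭_E (10z) dV = ∫_{0}^{2π} ∫_{0}^{π} ∫_{6}^{9} (10ρ cos(φ)) · ρ^2 sin(φ) dρ dφ dθ.

Inner (ρ): 26325sin(2φ)/4.
Middle (φ): 0.
Outer (θ): 0.

Therefore the triple integral equals 0.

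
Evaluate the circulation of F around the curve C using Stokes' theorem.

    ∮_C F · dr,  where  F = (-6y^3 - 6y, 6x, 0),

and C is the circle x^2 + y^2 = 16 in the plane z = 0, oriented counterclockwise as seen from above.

Let S be the flat disk x^2 + y^2 ≤ 16 in the plane z = 0, with upward unit normal n̂ = ẑ. By Stokes' theorem,

    ∮_C F · dr = ∬_S (∇ × F) · n̂ dS = ∬_D (curl F)_z dA,

where D is the disk x^2 + y^2 ≤ 16.

Compute the curl of F = (-6y^3 - 6y, 6x, 0):
    (∇ × F)_x = ∂F_z/∂y - ∂F_y/∂z = 0,
    (∇ × F)_y = ∂F_x/∂z - ∂F_z/∂x = 0,
    (∇ × F)_z = ∂F_y/∂x - ∂F_x/∂y = 18y^2 + 12.

On z = 0, (curl F)_z = 18y^2 + 12.

Convert to polar (x = r cos θ, y = r sin θ, dA = r dr dθ); the integrand becomes 18r^2sin(θ)^2 + 12, so

    ∬_D (curl F)_z dA = ∫_0^{2π} ∫_0^{4} (18r^2sin(θ)^2 + 12) · r dr dθ.

Inner (r from 0 to 4): 1152sin(θ)^2 + 96.
Outer (θ from 0 to 2π): 1344π.

Therefore ∮_C F · dr = 1344π.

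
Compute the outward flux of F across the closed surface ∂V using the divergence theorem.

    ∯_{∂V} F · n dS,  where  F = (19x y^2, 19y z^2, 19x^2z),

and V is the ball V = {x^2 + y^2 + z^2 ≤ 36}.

By the divergence theorem,

    ∯_{∂V} F · n dS = ∭_V (∇ · F) dV.

Compute the divergence:
    ∇ · F = ∂F_x/∂x + ∂F_y/∂y + ∂F_z/∂z = 19y^2 + 19z^2 + 19x^2 = 19x^2 + 19y^2 + 19z^2.

In spherical coordinates, x = ρ sin(φ) cos(θ), y = ρ sin(φ) sin(θ), z = ρ cos(φ), dV = ρ^2 sin(φ) dρ dφ dθ, with 0 ≤ ρ ≤ 6, 0 ≤ φ ≤ π, 0 ≤ θ ≤ 2π.

The integrand, after substitution and multiplying by the volume element, becomes (19ρ^2) · ρ^2 sin(φ), so

    ∭_V (∇·F) dV = ∫_0^{2π} ∫_0^{π} ∫_0^{6} (19ρ^2) · ρ^2 sin(φ) dρ dφ dθ.

Inner (ρ from 0 to 6): 147744sin(φ)/5.
Middle (φ from 0 to π): 295488/5.
Outer (θ from 0 to 2π): 590976π/5.

Therefore ∯_{∂V} F · n dS = 590976π/5.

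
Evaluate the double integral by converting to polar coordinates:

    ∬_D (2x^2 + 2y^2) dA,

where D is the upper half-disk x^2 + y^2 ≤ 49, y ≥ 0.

The region D is 0 ≤ r ≤ 7, 0 ≤ θ ≤ π in polar coordinates, where x = r cos(θ), y = r sin(θ), and dA = r dr dθ.

Under the substitution, the integrand becomes 2r^2, so

    ∬_D (2x^2 + 2y^2) dA = ∫_{0}^{π} ∫_{0}^{7} (2r^2) · r dr dθ.

Inner integral (in r): ∫_{0}^{7} (2r^2) · r dr = 2401/2.

Outer integral (in θ): ∫_{0}^{π} (2401/2) dθ = 2401π/2.

Therefore ∬_D (2x^2 + 2y^2) dA = 2401π/2.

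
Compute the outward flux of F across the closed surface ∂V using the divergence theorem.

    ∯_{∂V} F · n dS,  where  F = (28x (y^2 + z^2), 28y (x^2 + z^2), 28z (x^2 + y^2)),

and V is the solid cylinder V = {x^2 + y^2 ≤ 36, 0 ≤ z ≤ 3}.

By the divergence theorem,

    ∯_{∂V} F · n dS = ∭_V (∇ · F) dV.

Compute the divergence:
    ∇ · F = ∂F_x/∂x + ∂F_y/∂y + ∂F_z/∂z = 28y^2 + 28z^2 + 28x^2 + 28z^2 + 28x^2 + 28y^2 = 56x^2 + 56y^2 + 56z^2.

In cylindrical coordinates, x = r cos(θ), y = r sin(θ), z = z, dV = r dr dθ dz, with 0 ≤ r ≤ 6, 0 ≤ θ ≤ 2π, 0 ≤ z ≤ 3.

The integrand, after substitution and multiplying by the volume element, becomes (56r^2 + 56z^2) · r, so

    ∭_V (∇·F) dV = ∫_0^{2π} ∫_0^{6} ∫_0^{3} (56r^2 + 56z^2) · r dz dr dθ.

Inner (z from 0 to 3): 168r (r^2 + 3).
Middle (r from 0 to 6): 63504.
Outer (θ from 0 to 2π): 127008π.

Therefore ∯_{∂V} F · n dS = 127008π.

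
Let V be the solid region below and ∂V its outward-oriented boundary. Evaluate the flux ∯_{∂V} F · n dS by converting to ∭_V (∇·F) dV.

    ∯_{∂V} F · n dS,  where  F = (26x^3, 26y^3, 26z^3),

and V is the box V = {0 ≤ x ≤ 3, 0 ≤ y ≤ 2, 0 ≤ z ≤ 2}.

By the divergence theorem,

    ∯_{∂V} F · n dS = ∭_V (∇ · F) dV.

Compute the divergence:
    ∇ · F = ∂F_x/∂x + ∂F_y/∂y + ∂F_z/∂z = 78x^2 + 78y^2 + 78z^2.

V is a rectangular box, so dV = dx dy dz with 0 ≤ x ≤ 3, 0 ≤ y ≤ 2, 0 ≤ z ≤ 2.

Integrate (78x^2 + 78y^2 + 78z^2) over V as an iterated integral:

    ∭_V (∇·F) dV = ∫_0^{3} ∫_0^{2} ∫_0^{2} (78x^2 + 78y^2 + 78z^2) dz dy dx.

Inner (z from 0 to 2): 156x^2 + 156y^2 + 208.
Middle (y from 0 to 2): 312x^2 + 832.
Outer (x from 0 to 3): 5304.

Therefore ∯_{∂V} F · n dS = 5304.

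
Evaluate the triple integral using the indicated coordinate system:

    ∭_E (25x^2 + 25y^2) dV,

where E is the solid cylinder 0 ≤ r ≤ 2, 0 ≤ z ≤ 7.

In cylindrical coordinates, x = r cos(θ), y = r sin(θ), z = z, and dV = r dr dθ dz.

The integrand becomes 25r^2, so

    ∭_E (25x^2 + 25y^2) dV = ∫_{0}^{2π} ∫_{0}^{2} ∫_{0}^{7} (25r^2) · r dz dr dθ.

Inner (z): 175r^3.
Middle (r from 0 to 2): 700.
Outer (θ): 1400π.

Therefore the triple integral equals 1400π.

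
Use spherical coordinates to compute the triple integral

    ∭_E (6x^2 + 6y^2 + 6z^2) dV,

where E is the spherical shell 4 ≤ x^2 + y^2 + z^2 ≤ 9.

In spherical coordinates, x = ρ sin(φ) cos(θ), y = ρ sin(φ) sin(θ), z = ρ cos(φ), and dV = ρ^2 sin(φ) dρ dφ dθ.

The integrand becomes 6ρ^2, so

    ∭_E (6x^2 + 6y^2 + 6z^2) dV = ∫_{0}^{2π} ∫_{0}^{π} ∫_{2}^{3} (6ρ^2) · ρ^2 sin(φ) dρ dφ dθ.

Inner (ρ): 1266sin(φ)/5.
Middle (φ): 2532/5.
Outer (θ): 5064π/5.

Therefore the triple integral equals 5064π/5.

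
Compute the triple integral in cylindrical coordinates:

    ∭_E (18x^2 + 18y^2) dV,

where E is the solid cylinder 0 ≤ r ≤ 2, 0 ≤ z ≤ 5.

In cylindrical coordinates, x = r cos(θ), y = r sin(θ), z = z, and dV = r dr dθ dz.

The integrand becomes 18r^2, so

    ∭_E (18x^2 + 18y^2) dV = ∫_{0}^{2π} ∫_{0}^{2} ∫_{0}^{5} (18r^2) · r dz dr dθ.

Inner (z): 90r^3.
Middle (r from 0 to 2): 360.
Outer (θ): 720π.

Therefore the triple integral equals 720π.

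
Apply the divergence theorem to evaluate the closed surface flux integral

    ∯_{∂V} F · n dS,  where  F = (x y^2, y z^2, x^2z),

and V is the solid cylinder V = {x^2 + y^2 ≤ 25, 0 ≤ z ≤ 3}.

By the divergence theorem,

    ∯_{∂V} F · n dS = ∭_V (∇ · F) dV.

Compute the divergence:
    ∇ · F = ∂F_x/∂x + ∂F_y/∂y + ∂F_z/∂z = y^2 + z^2 + x^2 = x^2 + y^2 + z^2.

In cylindrical coordinates, x = r cos(θ), y = r sin(θ), z = z, dV = r dr dθ dz, with 0 ≤ r ≤ 5, 0 ≤ θ ≤ 2π, 0 ≤ z ≤ 3.

The integrand, after substitution and multiplying by the volume element, becomes (r^2 + z^2) · r, so

    ∭_V (∇·F) dV = ∫_0^{2π} ∫_0^{5} ∫_0^{3} (r^2 + z^2) · r dz dr dθ.

Inner (z from 0 to 3): 3r (r^2 + 3).
Middle (r from 0 to 5): 2325/4.
Outer (θ from 0 to 2π): 2325π/2.

Therefore ∯_{∂V} F · n dS = 2325π/2.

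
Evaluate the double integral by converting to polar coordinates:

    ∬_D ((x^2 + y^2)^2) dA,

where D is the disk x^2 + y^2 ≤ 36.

The region D is 0 ≤ r ≤ 6, 0 ≤ θ ≤ 2π in polar coordinates, where x = r cos(θ), y = r sin(θ), and dA = r dr dθ.

Under the substitution, the integrand becomes r^4, so

    ∬_D ((x^2 + y^2)^2) dA = ∫_{0}^{2π} ∫_{0}^{6} (r^4) · r dr dθ.

Inner integral (in r): ∫_{0}^{6} (r^4) · r dr = 7776.

Outer integral (in θ): ∫_{0}^{2π} (7776) dθ = 15552π.

Therefore ∬_D ((x^2 + y^2)^2) dA = 15552π.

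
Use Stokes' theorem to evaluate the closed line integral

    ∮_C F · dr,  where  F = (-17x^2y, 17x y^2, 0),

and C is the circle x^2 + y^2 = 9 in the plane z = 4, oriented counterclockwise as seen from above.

Let S be the flat disk x^2 + y^2 ≤ 9 in the plane z = 4, with upward unit normal n̂ = ẑ. By Stokes' theorem,

    ∮_C F · dr = ∬_S (∇ × F) · n̂ dS = ∬_D (curl F)_z dA,

where D is the disk x^2 + y^2 ≤ 9.

Compute the curl of F = (-17x^2y, 17x y^2, 0):
    (∇ × F)_x = ∂F_z/∂y - ∂F_y/∂z = 0,
    (∇ × F)_y = ∂F_x/∂z - ∂F_z/∂x = 0,
    (∇ × F)_z = ∂F_y/∂x - ∂F_x/∂y = 17x^2 + 17y^2.

On z = 4, (curl F)_z = 17x^2 + 17y^2.

Convert to polar (x = r cos θ, y = r sin θ, dA = r dr dθ); the integrand becomes 17r^2, so

    ∬_D (curl F)_z dA = ∫_0^{2π} ∫_0^{3} (17r^2) · r dr dθ.

Inner (r from 0 to 3): 1377/4.
Outer (θ from 0 to 2π): 1377π/2.

Therefore ∮_C F · dr = 1377π/2.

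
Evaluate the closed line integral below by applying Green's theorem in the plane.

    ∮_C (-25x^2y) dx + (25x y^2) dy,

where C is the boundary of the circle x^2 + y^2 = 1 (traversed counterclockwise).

Green's theorem converts the closed line integral into a double integral over the enclosed region D:

    ∮_C P dx + Q dy = ∬_D (∂Q/∂x - ∂P/∂y) dA.

Here P = -25x^2y, Q = 25x y^2, so

    ∂Q/∂x = 25y^2,    ∂P/∂y = -25x^2,
    ∂Q/∂x - ∂P/∂y = 25x^2 + 25y^2.

D is the region x^2 + y^2 ≤ 1. Evaluating the double integral:

In polar coordinates (x = r cos θ, y = r sin θ, dA = r dr dθ) the integrand becomes 25r^2, so

    ∬_D (25x^2 + 25y^2) dA = ∫_0^{2π} ∫_0^{1} (25r^2) · r dr dθ.

Inner (r from 0 to 1): 25/4.
Outer (θ from 0 to 2π): 25π/2.

Therefore ∮_C P dx + Q dy = 25π/2.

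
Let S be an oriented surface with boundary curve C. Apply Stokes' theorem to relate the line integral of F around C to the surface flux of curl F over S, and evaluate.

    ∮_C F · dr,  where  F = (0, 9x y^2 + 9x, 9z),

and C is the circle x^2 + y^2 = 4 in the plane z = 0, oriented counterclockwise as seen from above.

Let S be the flat disk x^2 + y^2 ≤ 4 in the plane z = 0, with upward unit normal n̂ = ẑ. By Stokes' theorem,

    ∮_C F · dr = ∬_S (∇ × F) · n̂ dS = ∬_D (curl F)_z dA,

where D is the disk x^2 + y^2 ≤ 4.

Compute the curl of F = (0, 9x y^2 + 9x, 9z):
    (∇ × F)_x = ∂F_z/∂y - ∂F_y/∂z = 0,
    (∇ × F)_y = ∂F_x/∂z - ∂F_z/∂x = 0,
    (∇ × F)_z = ∂F_y/∂x - ∂F_x/∂y = 9y^2 + 9.

On z = 0, (curl F)_z = 9y^2 + 9.

Convert to polar (x = r cos θ, y = r sin θ, dA = r dr dθ); the integrand becomes 9r^2sin(θ)^2 + 9, so

    ∬_D (curl F)_z dA = ∫_0^{2π} ∫_0^{2} (9r^2sin(θ)^2 + 9) · r dr dθ.

Inner (r from 0 to 2): 36 - 18cos(2θ).
Outer (θ from 0 to 2π): 72π.

Therefore ∮_C F · dr = 72π.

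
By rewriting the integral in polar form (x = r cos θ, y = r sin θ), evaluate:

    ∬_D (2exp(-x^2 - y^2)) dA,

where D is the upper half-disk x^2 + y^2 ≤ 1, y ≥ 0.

The region D is 0 ≤ r ≤ 1, 0 ≤ θ ≤ π in polar coordinates, where x = r cos(θ), y = r sin(θ), and dA = r dr dθ.

Under the substitution, the integrand becomes 2exp(-r^2), so

    ∬_D (2exp(-x^2 - y^2)) dA = ∫_{0}^{π} ∫_{0}^{1} (2exp(-r^2)) · r dr dθ.

Inner integral (in r): ∫_{0}^{1} (2exp(-r^2)) · r dr = 1 - exp(-1).

Outer integral (in θ): ∫_{0}^{π} (1 - exp(-1)) dθ = -π exp(-1) + π.

Therefore ∬_D (2exp(-x^2 - y^2)) dA = -π exp(-1) + π.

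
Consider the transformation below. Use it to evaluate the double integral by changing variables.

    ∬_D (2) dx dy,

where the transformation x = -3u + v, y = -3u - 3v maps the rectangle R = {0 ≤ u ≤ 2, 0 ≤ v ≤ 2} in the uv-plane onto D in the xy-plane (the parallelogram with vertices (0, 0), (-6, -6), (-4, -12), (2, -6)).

Compute the Jacobian determinant of (x, y) with respect to (u, v):

    ∂(x,y)/∂(u,v) = | -3  1 | = (-3)(-3) - (1)(-3) = 12.
                   | -3  -3 |

Its absolute value is |J| = 12 (the area scaling factor).

Substituting x = -3u + v, y = -3u - 3v into the integrand,

    2 → 2,

so the integral becomes

    ∬_R (2) · |J| du dv = ∫_0^2 ∫_0^2 (24) dv du.

Inner (v): 48.
Outer (u): 96.

Therefore ∬_D (2) dx dy = 96.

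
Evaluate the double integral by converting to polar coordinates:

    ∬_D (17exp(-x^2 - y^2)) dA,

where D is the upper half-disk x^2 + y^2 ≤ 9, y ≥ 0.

The region D is 0 ≤ r ≤ 3, 0 ≤ θ ≤ π in polar coordinates, where x = r cos(θ), y = r sin(θ), and dA = r dr dθ.

Under the substitution, the integrand becomes 17exp(-r^2), so

    ∬_D (17exp(-x^2 - y^2)) dA = ∫_{0}^{π} ∫_{0}^{3} (17exp(-r^2)) · r dr dθ.

Inner integral (in r): ∫_{0}^{3} (17exp(-r^2)) · r dr = 17/2 - 17exp(-9)/2.

Outer integral (in θ): ∫_{0}^{π} (17/2 - 17exp(-9)/2) dθ = -17π (1 - exp(9))exp(-9)/2.

Therefore ∬_D (17exp(-x^2 - y^2)) dA = -17π (1 - exp(9))exp(-9)/2.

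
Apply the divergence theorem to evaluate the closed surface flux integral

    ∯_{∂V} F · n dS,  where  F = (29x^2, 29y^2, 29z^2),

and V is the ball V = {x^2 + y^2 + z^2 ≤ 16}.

By the divergence theorem,

    ∯_{∂V} F · n dS = ∭_V (∇ · F) dV.

Compute the divergence:
    ∇ · F = ∂F_x/∂x + ∂F_y/∂y + ∂F_z/∂z = 58x + 58y + 58z.

In spherical coordinates, x = ρ sin(φ) cos(θ), y = ρ sin(φ) sin(θ), z = ρ cos(φ), dV = ρ^2 sin(φ) dρ dφ dθ, with 0 ≤ ρ ≤ 4, 0 ≤ φ ≤ π, 0 ≤ θ ≤ 2π.

The integrand, after substitution and multiplying by the volume element, becomes (58ρ (sqrt(2)sin(φ)sin(θ + π/4) + cos(φ))) · ρ^2 sin(φ), so

    ∭_V (∇·F) dV = ∫_0^{2π} ∫_0^{π} ∫_0^{4} (58ρ (sqrt(2)sin(φ)sin(θ + π/4) + cos(φ))) · ρ^2 sin(φ) dρ dφ dθ.

Inner (ρ from 0 to 4): 3712(sqrt(2)sin(φ)sin(θ + π/4) + cos(φ))sin(φ).
Middle (φ from 0 to π): 1856sqrt(2)π sin(θ + π/4).
Outer (θ from 0 to 2π): 0.

Therefore ∯_{∂V} F · n dS = 0.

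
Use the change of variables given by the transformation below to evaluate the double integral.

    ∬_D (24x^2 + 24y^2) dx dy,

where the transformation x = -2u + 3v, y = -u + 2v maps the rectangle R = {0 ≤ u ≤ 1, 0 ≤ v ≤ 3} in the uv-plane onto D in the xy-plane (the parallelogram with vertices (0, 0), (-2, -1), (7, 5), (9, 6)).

Compute the Jacobian determinant of (x, y) with respect to (u, v):

    ∂(x,y)/∂(u,v) = | -2  3 | = (-2)(2) - (3)(-1) = -1.
                   | -1  2 |

Its absolute value is |J| = 1 (the area scaling factor).

Substituting x = -2u + 3v, y = -u + 2v into the integrand,

    24x^2 + 24y^2 → 120u^2 - 384u v + 312v^2,

so the integral becomes

    ∬_R (120u^2 - 384u v + 312v^2) · |J| du dv = ∫_0^1 ∫_0^3 (120u^2 - 384u v + 312v^2) dv du.

Inner (v): 360u^2 - 1728u + 2808.
Outer (u): 2064.

Therefore ∬_D (24x^2 + 24y^2) dx dy = 2064.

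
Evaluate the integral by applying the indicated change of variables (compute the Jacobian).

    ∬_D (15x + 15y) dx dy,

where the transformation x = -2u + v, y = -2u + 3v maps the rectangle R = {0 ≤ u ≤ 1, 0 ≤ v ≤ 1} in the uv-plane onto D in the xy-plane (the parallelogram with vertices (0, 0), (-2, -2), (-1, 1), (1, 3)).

Compute the Jacobian determinant of (x, y) with respect to (u, v):

    ∂(x,y)/∂(u,v) = | -2  1 | = (-2)(3) - (1)(-2) = -4.
                   | -2  3 |

Its absolute value is |J| = 4 (the area scaling factor).

Substituting x = -2u + v, y = -2u + 3v into the integrand,

    15x + 15y → -60u + 60v,

so the integral becomes

    ∬_R (-60u + 60v) · |J| du dv = ∫_0^1 ∫_0^1 (-240u + 240v) dv du.

Inner (v): 120 - 240u.
Outer (u): 0.

Therefore ∬_D (15x + 15y) dx dy = 0.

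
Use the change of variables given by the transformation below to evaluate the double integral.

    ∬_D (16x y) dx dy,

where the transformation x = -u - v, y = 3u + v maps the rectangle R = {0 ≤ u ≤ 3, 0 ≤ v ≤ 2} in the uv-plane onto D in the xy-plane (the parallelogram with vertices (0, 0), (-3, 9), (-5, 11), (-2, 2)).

Compute the Jacobian determinant of (x, y) with respect to (u, v):

    ∂(x,y)/∂(u,v) = | -1  -1 | = (-1)(1) - (-1)(3) = 2.
                   | 3  1 |

Its absolute value is |J| = 2 (the area scaling factor).

Substituting x = -u - v, y = 3u + v into the integrand,

    16x y → -48u^2 - 64u v - 16v^2,

so the integral becomes

    ∬_R (-48u^2 - 64u v - 16v^2) · |J| du dv = ∫_0^3 ∫_0^2 (-96u^2 - 128u v - 32v^2) dv du.

Inner (v): -192u^2 - 256u - 256/3.
Outer (u): -3136.

Therefore ∬_D (16x y) dx dy = -3136.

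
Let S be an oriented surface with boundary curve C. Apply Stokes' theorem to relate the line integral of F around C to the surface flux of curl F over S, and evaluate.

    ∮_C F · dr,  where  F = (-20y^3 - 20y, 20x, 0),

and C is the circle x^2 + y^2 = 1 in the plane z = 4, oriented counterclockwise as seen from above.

Let S be the flat disk x^2 + y^2 ≤ 1 in the plane z = 4, with upward unit normal n̂ = ẑ. By Stokes' theorem,

    ∮_C F · dr = ∬_S (∇ × F) · n̂ dS = ∬_D (curl F)_z dA,

where D is the disk x^2 + y^2 ≤ 1.

Compute the curl of F = (-20y^3 - 20y, 20x, 0):
    (∇ × F)_x = ∂F_z/∂y - ∂F_y/∂z = 0,
    (∇ × F)_y = ∂F_x/∂z - ∂F_z/∂x = 0,
    (∇ × F)_z = ∂F_y/∂x - ∂F_x/∂y = 60y^2 + 40.

On z = 4, (curl F)_z = 60y^2 + 40.

Convert to polar (x = r cos θ, y = r sin θ, dA = r dr dθ); the integrand becomes 60r^2sin(θ)^2 + 40, so

    ∬_D (curl F)_z dA = ∫_0^{2π} ∫_0^{1} (60r^2sin(θ)^2 + 40) · r dr dθ.

Inner (r from 0 to 1): 15sin(θ)^2 + 20.
Outer (θ from 0 to 2π): 55π.

Therefore ∮_C F · dr = 55π.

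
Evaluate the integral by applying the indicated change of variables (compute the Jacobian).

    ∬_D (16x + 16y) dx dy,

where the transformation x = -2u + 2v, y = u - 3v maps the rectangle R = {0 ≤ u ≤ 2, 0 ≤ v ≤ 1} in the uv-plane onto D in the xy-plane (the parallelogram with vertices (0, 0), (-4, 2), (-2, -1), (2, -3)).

Compute the Jacobian determinant of (x, y) with respect to (u, v):

    ∂(x,y)/∂(u,v) = | -2  2 | = (-2)(-3) - (2)(1) = 4.
                   | 1  -3 |

Its absolute value is |J| = 4 (the area scaling factor).

Substituting x = -2u + 2v, y = u - 3v into the integrand,

    16x + 16y → -16u - 16v,

so the integral becomes

    ∬_R (-16u - 16v) · |J| du dv = ∫_0^2 ∫_0^1 (-64u - 64v) dv du.

Inner (v): -64u - 32.
Outer (u): -192.

Therefore ∬_D (16x + 16y) dx dy = -192.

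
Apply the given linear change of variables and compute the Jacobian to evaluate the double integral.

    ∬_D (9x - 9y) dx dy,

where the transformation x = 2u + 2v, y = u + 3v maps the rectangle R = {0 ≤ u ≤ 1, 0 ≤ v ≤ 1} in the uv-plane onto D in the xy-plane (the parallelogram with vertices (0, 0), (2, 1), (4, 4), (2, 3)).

Compute the Jacobian determinant of (x, y) with respect to (u, v):

    ∂(x,y)/∂(u,v) = | 2  2 | = (2)(3) - (2)(1) = 4.
                   | 1  3 |

Its absolute value is |J| = 4 (the area scaling factor).

Substituting x = 2u + 2v, y = u + 3v into the integrand,

    9x - 9y → 9u - 9v,

so the integral becomes

    ∬_R (9u - 9v) · |J| du dv = ∫_0^1 ∫_0^1 (36u - 36v) dv du.

Inner (v): 36u - 18.
Outer (u): 0.

Therefore ∬_D (9x - 9y) dx dy = 0.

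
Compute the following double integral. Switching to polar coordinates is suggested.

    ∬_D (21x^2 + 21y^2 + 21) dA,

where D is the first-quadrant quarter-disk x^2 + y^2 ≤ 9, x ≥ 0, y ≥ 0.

The region D is 0 ≤ r ≤ 3, 0 ≤ θ ≤ π/2 in polar coordinates, where x = r cos(θ), y = r sin(θ), and dA = r dr dθ.

Under the substitution, the integrand becomes 21r^2 + 21, so

    ∬_D (21x^2 + 21y^2 + 21) dA = ∫_{0}^{π/2} ∫_{0}^{3} (21r^2 + 21) · r dr dθ.

Inner integral (in r): ∫_{0}^{3} (21r^2 + 21) · r dr = 2079/4.

Outer integral (in θ): ∫_{0}^{π/2} (2079/4) dθ = 2079π/8.

Therefore ∬_D (21x^2 + 21y^2 + 21) dA = 2079π/8.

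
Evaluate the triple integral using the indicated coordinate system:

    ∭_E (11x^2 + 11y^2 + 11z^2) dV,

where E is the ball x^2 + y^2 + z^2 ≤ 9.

In spherical coordinates, x = ρ sin(φ) cos(θ), y = ρ sin(φ) sin(θ), z = ρ cos(φ), and dV = ρ^2 sin(φ) dρ dφ dθ.

The integrand becomes 11ρ^2, so

    ∭_E (11x^2 + 11y^2 + 11z^2) dV = ∫_{0}^{2π} ∫_{0}^{π} ∫_{0}^{3} (11ρ^2) · ρ^2 sin(φ) dρ dφ dθ.

Inner (ρ): 2673sin(φ)/5.
Middle (φ): 5346/5.
Outer (θ): 10692π/5.

Therefore the triple integral equals 10692π/5.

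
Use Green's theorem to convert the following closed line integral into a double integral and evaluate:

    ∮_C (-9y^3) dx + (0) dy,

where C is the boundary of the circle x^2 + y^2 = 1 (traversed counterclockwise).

Green's theorem converts the closed line integral into a double integral over the enclosed region D:

    ∮_C P dx + Q dy = ∬_D (∂Q/∂x - ∂P/∂y) dA.

Here P = -9y^3, Q = 0, so

    ∂Q/∂x = 0,    ∂P/∂y = -27y^2,
    ∂Q/∂x - ∂P/∂y = 27y^2.

D is the region x^2 + y^2 ≤ 1. Evaluating the double integral:

In polar coordinates (x = r cos θ, y = r sin θ, dA = r dr dθ) the integrand becomes 27r^2sin(θ)^2, so

    ∬_D (27y^2) dA = ∫_0^{2π} ∫_0^{1} (27r^2sin(θ)^2) · r dr dθ.

Inner (r from 0 to 1): 27sin(θ)^2/4.
Outer (θ from 0 to 2π): 27π/4.

Therefore ∮_C P dx + Q dy = 27π/4.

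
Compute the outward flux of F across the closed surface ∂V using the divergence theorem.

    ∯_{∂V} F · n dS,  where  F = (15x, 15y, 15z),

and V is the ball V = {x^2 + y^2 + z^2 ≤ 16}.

By the divergence theorem,

    ∯_{∂V} F · n dS = ∭_V (∇ · F) dV.

Compute the divergence:
    ∇ · F = ∂F_x/∂x + ∂F_y/∂y + ∂F_z/∂z = 15 + 15 + 15 = 45.

In spherical coordinates, x = ρ sin(φ) cos(θ), y = ρ sin(φ) sin(θ), z = ρ cos(φ), dV = ρ^2 sin(φ) dρ dφ dθ, with 0 ≤ ρ ≤ 4, 0 ≤ φ ≤ π, 0 ≤ θ ≤ 2π.

The integrand, after substitution and multiplying by the volume element, becomes (45) · ρ^2 sin(φ), so

    ∭_V (∇·F) dV = ∫_0^{2π} ∫_0^{π} ∫_0^{4} (45) · ρ^2 sin(φ) dρ dφ dθ.

Inner (ρ from 0 to 4): 960sin(φ).
Middle (φ from 0 to π): 1920.
Outer (θ from 0 to 2π): 3840π.

Therefore ∯_{∂V} F · n dS = 3840π.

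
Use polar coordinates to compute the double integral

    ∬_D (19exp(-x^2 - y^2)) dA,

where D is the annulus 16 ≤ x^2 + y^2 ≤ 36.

The region D is 4 ≤ r ≤ 6, 0 ≤ θ ≤ 2π in polar coordinates, where x = r cos(θ), y = r sin(θ), and dA = r dr dθ.

Under the substitution, the integrand becomes 19exp(-r^2), so

    ∬_D (19exp(-x^2 - y^2)) dA = ∫_{0}^{2π} ∫_{4}^{6} (19exp(-r^2)) · r dr dθ.

Inner integral (in r): ∫_{4}^{6} (19exp(-r^2)) · r dr = -(19 - 19exp(20))exp(-36)/2.

Outer integral (in θ): ∫_{0}^{2π} (-(19 - 19exp(20))exp(-36)/2) dθ = -19π (1 - exp(20))exp(-36).

Therefore ∬_D (19exp(-x^2 - y^2)) dA = -19π (1 - exp(20))exp(-36).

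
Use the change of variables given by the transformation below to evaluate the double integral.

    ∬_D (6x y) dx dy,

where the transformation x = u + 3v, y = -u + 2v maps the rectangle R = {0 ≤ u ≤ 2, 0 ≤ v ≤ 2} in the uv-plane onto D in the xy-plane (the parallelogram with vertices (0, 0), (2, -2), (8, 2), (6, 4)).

Compute the Jacobian determinant of (x, y) with respect to (u, v):

    ∂(x,y)/∂(u,v) = | 1  3 | = (1)(2) - (3)(-1) = 5.
                   | -1  2 |

Its absolute value is |J| = 5 (the area scaling factor).

Substituting x = u + 3v, y = -u + 2v into the integrand,

    6x y → -6u^2 - 6u v + 36v^2,

so the integral becomes

    ∬_R (-6u^2 - 6u v + 36v^2) · |J| du dv = ∫_0^2 ∫_0^2 (-30u^2 - 30u v + 180v^2) dv du.

Inner (v): -60u^2 - 60u + 480.
Outer (u): 680.

Therefore ∬_D (6x y) dx dy = 680.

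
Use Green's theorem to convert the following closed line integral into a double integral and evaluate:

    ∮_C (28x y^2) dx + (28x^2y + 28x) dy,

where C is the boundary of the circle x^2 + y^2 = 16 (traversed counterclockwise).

Green's theorem converts the closed line integral into a double integral over the enclosed region D:

    ∮_C P dx + Q dy = ∬_D (∂Q/∂x - ∂P/∂y) dA.

Here P = 28x y^2, Q = 28x^2y + 28x, so

    ∂Q/∂x = 56x y + 28,    ∂P/∂y = 56x y,
    ∂Q/∂x - ∂P/∂y = 28.

D is the region x^2 + y^2 ≤ 16. Evaluating the double integral:

In polar coordinates (x = r cos θ, y = r sin θ, dA = r dr dθ) the integrand becomes 28, so

    ∬_D (28) dA = ∫_0^{2π} ∫_0^{4} (28) · r dr dθ.

Inner (r from 0 to 4): 224.
Outer (θ from 0 to 2π): 448π.

Therefore ∮_C P dx + Q dy = 448π.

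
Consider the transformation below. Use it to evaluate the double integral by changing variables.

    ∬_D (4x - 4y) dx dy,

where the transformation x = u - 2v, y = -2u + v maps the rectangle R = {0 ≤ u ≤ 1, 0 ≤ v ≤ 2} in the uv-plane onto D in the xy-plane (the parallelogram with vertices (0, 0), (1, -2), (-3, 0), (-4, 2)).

Compute the Jacobian determinant of (x, y) with respect to (u, v):

    ∂(x,y)/∂(u,v) = | 1  -2 | = (1)(1) - (-2)(-2) = -3.
                   | -2  1 |

Its absolute value is |J| = 3 (the area scaling factor).

Substituting x = u - 2v, y = -2u + v into the integrand,

    4x - 4y → 12u - 12v,

so the integral becomes

    ∬_R (12u - 12v) · |J| du dv = ∫_0^1 ∫_0^2 (36u - 36v) dv du.

Inner (v): 72u - 72.
Outer (u): -36.

Therefore ∬_D (4x - 4y) dx dy = -36.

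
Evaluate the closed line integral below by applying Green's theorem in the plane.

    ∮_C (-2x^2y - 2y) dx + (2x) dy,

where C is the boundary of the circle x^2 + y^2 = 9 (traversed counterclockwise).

Green's theorem converts the closed line integral into a double integral over the enclosed region D:

    ∮_C P dx + Q dy = ∬_D (∂Q/∂x - ∂P/∂y) dA.

Here P = -2x^2y - 2y, Q = 2x, so

    ∂Q/∂x = 2,    ∂P/∂y = -2x^2 - 2,
    ∂Q/∂x - ∂P/∂y = 2x^2 + 4.

D is the region x^2 + y^2 ≤ 9. Evaluating the double integral:

In polar coordinates (x = r cos θ, y = r sin θ, dA = r dr dθ) the integrand becomes 2r^2cos(θ)^2 + 4, so

    ∬_D (2x^2 + 4) dA = ∫_0^{2π} ∫_0^{3} (2r^2cos(θ)^2 + 4) · r dr dθ.

Inner (r from 0 to 3): 81cos(θ)^2/2 + 18.
Outer (θ from 0 to 2π): 153π/2.

Therefore ∮_C P dx + Q dy = 153π/2.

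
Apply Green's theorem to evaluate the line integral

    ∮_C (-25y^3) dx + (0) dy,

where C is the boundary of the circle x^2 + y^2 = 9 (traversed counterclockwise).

Green's theorem converts the closed line integral into a double integral over the enclosed region D:

    ∮_C P dx + Q dy = ∬_D (∂Q/∂x - ∂P/∂y) dA.

Here P = -25y^3, Q = 0, so

    ∂Q/∂x = 0,    ∂P/∂y = -75y^2,
    ∂Q/∂x - ∂P/∂y = 75y^2.

D is the region x^2 + y^2 ≤ 9. Evaluating the double integral:

In polar coordinates (x = r cos θ, y = r sin θ, dA = r dr dθ) the integrand becomes 75r^2sin(θ)^2, so

    ∬_D (75y^2) dA = ∫_0^{2π} ∫_0^{3} (75r^2sin(θ)^2) · r dr dθ.

Inner (r from 0 to 3): 6075sin(θ)^2/4.
Outer (θ from 0 to 2π): 6075π/4.

Therefore ∮_C P dx + Q dy = 6075π/4.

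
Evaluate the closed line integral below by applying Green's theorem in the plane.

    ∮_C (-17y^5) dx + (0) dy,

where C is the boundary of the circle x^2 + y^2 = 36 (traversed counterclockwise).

Green's theorem converts the closed line integral into a double integral over the enclosed region D:

    ∮_C P dx + Q dy = ∬_D (∂Q/∂x - ∂P/∂y) dA.

Here P = -17y^5, Q = 0, so

    ∂Q/∂x = 0,    ∂P/∂y = -85y^4,
    ∂Q/∂x - ∂P/∂y = 85y^4.

D is the region x^2 + y^2 ≤ 36. Evaluating the double integral:

In polar coordinates (x = r cos θ, y = r sin θ, dA = r dr dθ) the integrand becomes 85r^4sin(θ)^4, so

    ∬_D (85y^4) dA = ∫_0^{2π} ∫_0^{6} (85r^4sin(θ)^4) · r dr dθ.

Inner (r from 0 to 6): 660960sin(θ)^4.
Outer (θ from 0 to 2π): 495720π.

Therefore ∮_C P dx + Q dy = 495720π.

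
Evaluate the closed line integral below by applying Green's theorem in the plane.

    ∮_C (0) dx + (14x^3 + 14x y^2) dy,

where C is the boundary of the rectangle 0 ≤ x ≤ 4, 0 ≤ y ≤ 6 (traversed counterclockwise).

Green's theorem converts the closed line integral into a double integral over the enclosed region D:

    ∮_C P dx + Q dy = ∬_D (∂Q/∂x - ∂P/∂y) dA.

Here P = 0, Q = 14x^3 + 14x y^2, so

    ∂Q/∂x = 42x^2 + 14y^2,    ∂P/∂y = 0,
    ∂Q/∂x - ∂P/∂y = 42x^2 + 14y^2.

D is the region 0 ≤ x ≤ 4, 0 ≤ y ≤ 6. Evaluating the double integral:

    ∬_D (42x^2 + 14y^2) dA = ∫_0^{4} ∫_0^{6} (42x^2 + 14y^2) dy dx.

Inner (y from 0 to 6): 252x^2 + 1008.
Outer (x from 0 to 4): 9408.

Therefore ∮_C P dx + Q dy = 9408.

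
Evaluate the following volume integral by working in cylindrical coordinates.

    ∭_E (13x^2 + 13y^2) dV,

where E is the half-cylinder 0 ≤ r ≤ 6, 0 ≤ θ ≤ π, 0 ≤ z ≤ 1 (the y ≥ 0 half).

In cylindrical coordinates, x = r cos(θ), y = r sin(θ), z = z, and dV = r dr dθ dz.

The integrand becomes 13r^2, so

    ∭_E (13x^2 + 13y^2) dV = ∫_{0}^{π} ∫_{0}^{6} ∫_{0}^{1} (13r^2) · r dz dr dθ.

Inner (z): 13r^3.
Middle (r from 0 to 6): 4212.
Outer (θ): 4212π.

Therefore the triple integral equals 4212π.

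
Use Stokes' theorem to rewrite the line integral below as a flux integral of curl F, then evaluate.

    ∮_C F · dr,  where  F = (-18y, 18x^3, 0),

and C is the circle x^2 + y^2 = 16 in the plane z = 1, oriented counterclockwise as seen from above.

Let S be the flat disk x^2 + y^2 ≤ 16 in the plane z = 1, with upward unit normal n̂ = ẑ. By Stokes' theorem,

    ∮_C F · dr = ∬_S (∇ × F) · n̂ dS = ∬_D (curl F)_z dA,

where D is the disk x^2 + y^2 ≤ 16.

Compute the curl of F = (-18y, 18x^3, 0):
    (∇ × F)_x = ∂F_z/∂y - ∂F_y/∂z = 0,
    (∇ × F)_y = ∂F_x/∂z - ∂F_z/∂x = 0,
    (∇ × F)_z = ∂F_y/∂x - ∂F_x/∂y = 54x^2 + 18.

On z = 1, (curl F)_z = 54x^2 + 18.

Convert to polar (x = r cos θ, y = r sin θ, dA = r dr dθ); the integrand becomes 54r^2cos(θ)^2 + 18, so

    ∬_D (curl F)_z dA = ∫_0^{2π} ∫_0^{4} (54r^2cos(θ)^2 + 18) · r dr dθ.

Inner (r from 0 to 4): 3456cos(θ)^2 + 144.
Outer (θ from 0 to 2π): 3744π.

Therefore ∮_C F · dr = 3744π.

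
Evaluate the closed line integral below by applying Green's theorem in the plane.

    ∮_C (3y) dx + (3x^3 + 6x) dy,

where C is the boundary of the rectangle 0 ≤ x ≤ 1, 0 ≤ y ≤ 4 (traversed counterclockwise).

Green's theorem converts the closed line integral into a double integral over the enclosed region D:

    ∮_C P dx + Q dy = ∬_D (∂Q/∂x - ∂P/∂y) dA.

Here P = 3y, Q = 3x^3 + 6x, so

    ∂Q/∂x = 9x^2 + 6,    ∂P/∂y = 3,
    ∂Q/∂x - ∂P/∂y = 9x^2 + 3.

D is the region 0 ≤ x ≤ 1, 0 ≤ y ≤ 4. Evaluating the double integral:

    ∬_D (9x^2 + 3) dA = ∫_0^{1} ∫_0^{4} (9x^2 + 3) dy dx.

Inner (y from 0 to 4): 36x^2 + 12.
Outer (x from 0 to 1): 24.

Therefore ∮_C P dx + Q dy = 24.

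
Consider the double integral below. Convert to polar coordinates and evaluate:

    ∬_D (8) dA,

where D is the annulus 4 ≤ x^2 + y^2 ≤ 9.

The region D is 2 ≤ r ≤ 3, 0 ≤ θ ≤ 2π in polar coordinates, where x = r cos(θ), y = r sin(θ), and dA = r dr dθ.

Under the substitution, the integrand becomes 8, so

    ∬_D (8) dA = ∫_{0}^{2π} ∫_{2}^{3} (8) · r dr dθ.

Inner integral (in r): ∫_{2}^{3} (8) · r dr = 20.

Outer integral (in θ): ∫_{0}^{2π} (20) dθ = 40π.

Therefore ∬_D (8) dA = 40π.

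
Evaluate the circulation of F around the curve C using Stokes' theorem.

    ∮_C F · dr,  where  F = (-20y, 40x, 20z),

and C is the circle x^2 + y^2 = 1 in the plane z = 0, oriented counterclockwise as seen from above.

Let S be the flat disk x^2 + y^2 ≤ 1 in the plane z = 0, with upward unit normal n̂ = ẑ. By Stokes' theorem,

    ∮_C F · dr = ∬_S (∇ × F) · n̂ dS = ∬_D (curl F)_z dA,

where D is the disk x^2 + y^2 ≤ 1.

Compute the curl of F = (-20y, 40x, 20z):
    (∇ × F)_x = ∂F_z/∂y - ∂F_y/∂z = 0,
    (∇ × F)_y = ∂F_x/∂z - ∂F_z/∂x = 0,
    (∇ × F)_z = ∂F_y/∂x - ∂F_x/∂y = 60.

On z = 0, (curl F)_z = 60.

Convert to polar (x = r cos θ, y = r sin θ, dA = r dr dθ); the integrand becomes 60, so

    ∬_D (curl F)_z dA = ∫_0^{2π} ∫_0^{1} (60) · r dr dθ.

Inner (r from 0 to 1): 30.
Outer (θ from 0 to 2π): 60π.

Therefore ∮_C F · dr = 60π.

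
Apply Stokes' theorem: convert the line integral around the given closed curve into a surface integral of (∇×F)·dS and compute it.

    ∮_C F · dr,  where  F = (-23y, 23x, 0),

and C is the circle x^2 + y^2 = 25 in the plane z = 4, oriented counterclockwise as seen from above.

Let S be the flat disk x^2 + y^2 ≤ 25 in the plane z = 4, with upward unit normal n̂ = ẑ. By Stokes' theorem,

    ∮_C F · dr = ∬_S (∇ × F) · n̂ dS = ∬_D (curl F)_z dA,

where D is the disk x^2 + y^2 ≤ 25.

Compute the curl of F = (-23y, 23x, 0):
    (∇ × F)_x = ∂F_z/∂y - ∂F_y/∂z = 0,
    (∇ × F)_y = ∂F_x/∂z - ∂F_z/∂x = 0,
    (∇ × F)_z = ∂F_y/∂x - ∂F_x/∂y = 46.

On z = 4, (curl F)_z = 46.

Convert to polar (x = r cos θ, y = r sin θ, dA = r dr dθ); the integrand becomes 46, so

    ∬_D (curl F)_z dA = ∫_0^{2π} ∫_0^{5} (46) · r dr dθ.

Inner (r from 0 to 5): 575.
Outer (θ from 0 to 2π): 1150π.

Therefore ∮_C F · dr = 1150π.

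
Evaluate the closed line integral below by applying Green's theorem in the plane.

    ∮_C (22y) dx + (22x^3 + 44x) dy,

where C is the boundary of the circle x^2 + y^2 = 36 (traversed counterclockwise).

Green's theorem converts the closed line integral into a double integral over the enclosed region D:

    ∮_C P dx + Q dy = ∬_D (∂Q/∂x - ∂P/∂y) dA.

Here P = 22y, Q = 22x^3 + 44x, so

    ∂Q/∂x = 66x^2 + 44,    ∂P/∂y = 22,
    ∂Q/∂x - ∂P/∂y = 66x^2 + 22.

D is the region x^2 + y^2 ≤ 36. Evaluating the double integral:

In polar coordinates (x = r cos θ, y = r sin θ, dA = r dr dθ) the integrand becomes 66r^2cos(θ)^2 + 22, so

    ∬_D (66x^2 + 22) dA = ∫_0^{2π} ∫_0^{6} (66r^2cos(θ)^2 + 22) · r dr dθ.

Inner (r from 0 to 6): 21384cos(θ)^2 + 396.
Outer (θ from 0 to 2π): 22176π.

Therefore ∮_C P dx + Q dy = 22176π.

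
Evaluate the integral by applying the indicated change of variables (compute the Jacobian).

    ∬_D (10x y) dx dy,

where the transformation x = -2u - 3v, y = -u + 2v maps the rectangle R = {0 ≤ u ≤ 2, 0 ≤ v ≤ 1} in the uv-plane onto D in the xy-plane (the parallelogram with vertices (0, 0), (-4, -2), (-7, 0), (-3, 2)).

Compute the Jacobian determinant of (x, y) with respect to (u, v):

    ∂(x,y)/∂(u,v) = | -2  -3 | = (-2)(2) - (-3)(-1) = -7.
                   | -1  2 |

Its absolute value is |J| = 7 (the area scaling factor).

Substituting x = -2u - 3v, y = -u + 2v into the integrand,

    10x y → 20u^2 - 10u v - 60v^2,

so the integral becomes

    ∬_R (20u^2 - 10u v - 60v^2) · |J| du dv = ∫_0^2 ∫_0^1 (140u^2 - 70u v - 420v^2) dv du.

Inner (v): 140u^2 - 35u - 140.
Outer (u): 70/3.

Therefore ∬_D (10x y) dx dy = 70/3.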